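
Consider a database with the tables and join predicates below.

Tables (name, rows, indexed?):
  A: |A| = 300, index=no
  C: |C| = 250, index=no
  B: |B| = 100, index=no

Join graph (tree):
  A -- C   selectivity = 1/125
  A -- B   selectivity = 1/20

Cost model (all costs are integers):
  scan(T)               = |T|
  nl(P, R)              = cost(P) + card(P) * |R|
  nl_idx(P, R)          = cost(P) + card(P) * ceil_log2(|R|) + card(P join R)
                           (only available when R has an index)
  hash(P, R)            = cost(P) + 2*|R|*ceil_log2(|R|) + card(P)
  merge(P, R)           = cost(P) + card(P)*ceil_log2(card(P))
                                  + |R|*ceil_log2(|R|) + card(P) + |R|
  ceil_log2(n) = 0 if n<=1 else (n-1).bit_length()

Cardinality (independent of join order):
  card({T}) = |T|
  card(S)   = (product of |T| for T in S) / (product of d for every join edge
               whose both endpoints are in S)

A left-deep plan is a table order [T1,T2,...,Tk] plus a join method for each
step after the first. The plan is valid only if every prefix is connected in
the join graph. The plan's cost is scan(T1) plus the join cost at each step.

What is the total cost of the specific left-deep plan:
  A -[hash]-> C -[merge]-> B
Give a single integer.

12000

step 1: scan A: cost=300, card=300
step 2: join C via hash
    card(P join C) = 300*250/(125) = 600
    cost = 300 + 2*250*8 + 300 = 4600
step 3: join B via merge
    card(P join B) = 600*100/(20) = 3000
    cost = 4600 + 600*10 + 100*7 + 600 + 100 = 12000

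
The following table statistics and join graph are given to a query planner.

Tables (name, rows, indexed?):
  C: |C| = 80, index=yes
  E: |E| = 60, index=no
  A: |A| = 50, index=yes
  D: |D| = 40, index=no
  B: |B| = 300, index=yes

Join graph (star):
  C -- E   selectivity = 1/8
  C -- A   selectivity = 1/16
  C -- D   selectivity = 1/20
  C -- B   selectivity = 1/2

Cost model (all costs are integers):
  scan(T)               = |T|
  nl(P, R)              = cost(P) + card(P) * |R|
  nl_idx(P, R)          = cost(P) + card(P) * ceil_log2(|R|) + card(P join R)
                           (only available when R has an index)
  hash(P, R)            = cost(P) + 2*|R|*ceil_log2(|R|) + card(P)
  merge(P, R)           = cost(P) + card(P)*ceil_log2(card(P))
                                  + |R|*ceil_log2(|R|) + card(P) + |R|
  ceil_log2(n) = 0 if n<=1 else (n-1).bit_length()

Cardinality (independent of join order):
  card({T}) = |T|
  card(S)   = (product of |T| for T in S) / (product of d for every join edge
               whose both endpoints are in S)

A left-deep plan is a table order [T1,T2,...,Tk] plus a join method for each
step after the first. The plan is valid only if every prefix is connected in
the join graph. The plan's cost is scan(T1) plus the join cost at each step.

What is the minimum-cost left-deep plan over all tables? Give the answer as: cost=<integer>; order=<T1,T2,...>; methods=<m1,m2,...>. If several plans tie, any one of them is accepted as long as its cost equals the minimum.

cost=11610; order=D,C,A,E,B; methods=nl_idx,hash,hash,hash

Selinger DP (subsets sized 1..n):
  {C}: scan cost=80, card=80
  {E}: scan cost=60, card=60
  {A}: scan cost=50, card=50
  {D}: scan cost=40, card=40
  {B}: scan cost=300, card=300
  {CE}: card=600; try (E,hash)→880, (C,nl_idx)→1080, (C,merge)→1120, (E,merge)→1140, (C,hash)→1240, (C,nl)→4860 …(+1); best=880 via (E,hash)
  {AC}: card=250; try (C,nl_idx)→650, (A,hash)→760, (A,nl_idx)→810, (C,merge)→1040, (A,merge)→1070, (C,hash)→1220 …(+2); best=650 via (C,nl_idx)
  {CD}: card=160; try (C,nl_idx)→480, (D,hash)→640, (C,merge)→960, (D,merge)→1000, (C,hash)→1200, (C,nl)→3240 …(+1); best=480 via (C,nl_idx)
  {BC}: card=12000; try (C,hash)→1720, (B,merge)→3720, (C,merge)→3940, (B,hash)→5560, (B,nl_idx)→12800, (C,nl_idx)→14400 …(+2); best=1720 via (C,hash)
  {ACE}: card=1875; try (E,hash)→1620, (A,hash)→2080, (E,merge)→3320, (A,nl_idx)→6355, (A,merge)→7830, (E,nl)→15650 …(+1); best=1620 via (E,hash)
  {CDE}: card=1200; try (E,hash)→1360, (D,hash)→1960, (E,merge)→2340, (D,merge)→7760, (E,nl)→10080, (D,nl)→24880; best=1360 via (E,hash)
  {BCE}: card=90000; try (B,hash)→6880, (B,merge)→10480, (E,hash)→14440, (B,nl_idx)→96280, (B,nl)→180880, (E,merge)→182140 …(+1); best=6880 via (B,hash)
  {ACD}: card=500; try (A,hash)→1240, (D,hash)→1380, (A,nl_idx)→1940, (A,merge)→2270, (D,merge)→3180, (A,nl)→8480 …(+1); best=1240 via (A,hash)
  {ABC}: card=37500; try (B,merge)→5900, (B,hash)→6300, (A,hash)→14320, (B,nl_idx)→40400, (B,nl)→75650, (A,nl_idx)→111220 …(+2); best=5900 via (B,merge)
  {BCD}: card=24000; try (B,merge)→4920, (B,hash)→6040, (D,hash)→14200, (B,nl_idx)→25920, (B,nl)→48480, (D,merge)→182000 …(+1); best=4920 via (B,merge)
  {ACDE}: card=3750; try (E,hash)→2460, (A,hash)→3160, (D,hash)→3975, (E,merge)→6660, (A,nl_idx)→12310, (A,merge)→16110 …(+4); best=2460 via (E,hash)
  {ABCE}: card=281250; try (B,hash)→8895, (B,merge)→27120, (E,hash)→44120, (A,hash)→97480, (B,nl_idx)→299745, (B,nl)→564120 …(+5); best=8895 via (B,hash)
  {BCDE}: card=180000; try (B,hash)→7960, (B,merge)→18760, (E,hash)→29640, (D,hash)→97360, (B,nl_idx)→192160, (B,nl)→361360 …(+4); best=7960 via (B,hash)
  {ABCD}: card=75000; try (B,hash)→7140, (B,merge)→9240, (A,hash)→29520, (D,hash)→43880, (B,nl_idx)→80740, (B,nl)→151240 …(+5); best=7140 via (B,hash)
  {ABCDE}: card=562500; try (B,hash)→11610, (B,merge)→54210, (E,hash)→82860, (A,hash)→188560, (D,hash)→290625, (B,nl_idx)→598710 …(+8); best=11610 via (B,hash)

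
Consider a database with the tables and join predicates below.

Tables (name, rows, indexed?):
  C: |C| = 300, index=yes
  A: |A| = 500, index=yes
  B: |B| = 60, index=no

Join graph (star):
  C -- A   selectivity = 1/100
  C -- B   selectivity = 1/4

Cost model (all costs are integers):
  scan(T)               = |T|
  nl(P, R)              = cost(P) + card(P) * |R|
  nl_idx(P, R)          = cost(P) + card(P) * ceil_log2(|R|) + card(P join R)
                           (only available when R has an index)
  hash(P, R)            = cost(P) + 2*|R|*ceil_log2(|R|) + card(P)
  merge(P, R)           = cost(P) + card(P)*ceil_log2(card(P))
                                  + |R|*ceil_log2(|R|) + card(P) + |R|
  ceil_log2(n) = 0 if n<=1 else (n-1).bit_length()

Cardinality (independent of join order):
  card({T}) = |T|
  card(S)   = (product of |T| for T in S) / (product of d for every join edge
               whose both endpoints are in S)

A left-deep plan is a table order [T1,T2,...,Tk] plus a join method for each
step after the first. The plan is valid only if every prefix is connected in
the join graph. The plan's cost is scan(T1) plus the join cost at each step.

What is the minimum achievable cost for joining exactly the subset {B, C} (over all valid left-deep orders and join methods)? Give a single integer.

Selinger DP over subsets of {B,C}:
  {C}: scan cost=300, card=300
  {B}: scan cost=60, card=60
  {BC}: card=4500; try (B,hash)→1320, (C,merge)→3480, (B,merge)→3720, (C,nl_idx)→5100, (C,hash)→5520, (C,nl)→18060 …(+1); best=1320 via (B,hash)

1320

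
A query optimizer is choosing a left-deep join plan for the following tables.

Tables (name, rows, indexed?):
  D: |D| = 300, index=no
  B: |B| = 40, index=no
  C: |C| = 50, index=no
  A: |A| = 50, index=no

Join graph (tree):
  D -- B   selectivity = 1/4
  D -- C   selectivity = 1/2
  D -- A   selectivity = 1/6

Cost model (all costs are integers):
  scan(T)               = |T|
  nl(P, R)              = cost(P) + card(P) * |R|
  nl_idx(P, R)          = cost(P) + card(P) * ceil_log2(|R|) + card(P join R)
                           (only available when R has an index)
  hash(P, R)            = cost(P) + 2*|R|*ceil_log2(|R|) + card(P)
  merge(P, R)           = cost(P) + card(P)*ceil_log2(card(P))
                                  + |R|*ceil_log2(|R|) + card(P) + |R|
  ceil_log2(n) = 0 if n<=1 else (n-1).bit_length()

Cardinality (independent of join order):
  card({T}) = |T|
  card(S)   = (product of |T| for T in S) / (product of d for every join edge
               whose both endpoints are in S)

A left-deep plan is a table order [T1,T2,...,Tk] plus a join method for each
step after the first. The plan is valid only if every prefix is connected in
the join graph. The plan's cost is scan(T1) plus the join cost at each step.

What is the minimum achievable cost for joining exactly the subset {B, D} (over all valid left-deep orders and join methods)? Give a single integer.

Selinger DP over subsets of {B,D}:
  {D}: scan cost=300, card=300
  {B}: scan cost=40, card=40
  {BD}: card=3000; try (B,hash)→1080, (D,merge)→3320, (B,merge)→3580, (D,hash)→5480, (D,nl)→12040, (B,nl)→12300; best=1080 via (B,hash)

1080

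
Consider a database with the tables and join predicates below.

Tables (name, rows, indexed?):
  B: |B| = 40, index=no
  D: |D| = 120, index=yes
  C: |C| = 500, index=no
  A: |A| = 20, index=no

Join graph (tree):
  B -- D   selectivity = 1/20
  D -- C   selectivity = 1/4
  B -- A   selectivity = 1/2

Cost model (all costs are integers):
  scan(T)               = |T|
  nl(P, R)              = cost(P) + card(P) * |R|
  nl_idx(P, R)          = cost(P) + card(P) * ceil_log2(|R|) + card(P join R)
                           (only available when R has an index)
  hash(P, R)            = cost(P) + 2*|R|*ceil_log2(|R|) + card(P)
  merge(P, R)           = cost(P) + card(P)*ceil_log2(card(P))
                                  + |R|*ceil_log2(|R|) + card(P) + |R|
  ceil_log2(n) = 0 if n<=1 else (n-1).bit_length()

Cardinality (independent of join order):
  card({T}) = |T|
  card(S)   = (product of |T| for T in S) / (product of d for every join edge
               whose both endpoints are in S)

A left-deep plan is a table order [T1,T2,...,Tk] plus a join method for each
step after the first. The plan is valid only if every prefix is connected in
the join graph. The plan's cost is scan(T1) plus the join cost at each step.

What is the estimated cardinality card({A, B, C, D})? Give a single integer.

300000

Tables in S: A(20), B(40), C(500), D(120)
Edges inside S: B-D(d=20), D-C(d=4), B-A(d=2)
numerator = 20 * 40 * 500 * 120 = 48000000
denominator = 20 * 4 * 2 = 160
card(S) = 48000000 / 160 = 300000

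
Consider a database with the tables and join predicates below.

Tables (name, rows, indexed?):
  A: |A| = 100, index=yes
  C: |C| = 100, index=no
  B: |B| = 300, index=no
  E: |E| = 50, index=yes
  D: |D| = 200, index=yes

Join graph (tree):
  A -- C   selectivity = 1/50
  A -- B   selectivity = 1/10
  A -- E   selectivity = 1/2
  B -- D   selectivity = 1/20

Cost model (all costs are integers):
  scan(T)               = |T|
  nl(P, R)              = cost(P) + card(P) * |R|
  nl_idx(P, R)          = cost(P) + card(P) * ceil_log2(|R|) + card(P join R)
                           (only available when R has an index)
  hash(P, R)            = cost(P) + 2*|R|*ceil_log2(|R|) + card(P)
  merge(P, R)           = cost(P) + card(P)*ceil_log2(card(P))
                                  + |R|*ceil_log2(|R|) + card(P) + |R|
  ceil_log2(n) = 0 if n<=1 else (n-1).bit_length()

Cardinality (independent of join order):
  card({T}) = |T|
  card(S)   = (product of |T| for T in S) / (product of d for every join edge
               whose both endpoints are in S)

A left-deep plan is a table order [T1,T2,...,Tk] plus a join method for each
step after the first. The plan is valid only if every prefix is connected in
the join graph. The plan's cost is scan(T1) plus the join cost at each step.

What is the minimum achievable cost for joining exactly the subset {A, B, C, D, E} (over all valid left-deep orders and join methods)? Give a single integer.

75600

Selinger DP over subsets of {A,B,C,D,E}:
  {A}: scan cost=100, card=100
  {C}: scan cost=100, card=100
  {B}: scan cost=300, card=300
  {E}: scan cost=50, card=50
  {D}: scan cost=200, card=200
  {AC}: card=200; try (A,nl_idx)→1000, (C,hash)→1600, (A,hash)→1600, (C,merge)→1700, (A,merge)→1700, (C,nl)→10100 …(+1); best=1000 via (A,nl_idx)
  {AB}: card=3000; try (A,hash)→2000, (B,merge)→3900, (A,merge)→4100, (A,nl_idx)→5400, (B,hash)→5600, (B,nl)→30100 …(+1); best=2000 via (A,hash)
  {AE}: card=2500; try (E,hash)→800, (A,merge)→1200, (E,merge)→1250, (A,hash)→1500, (A,nl_idx)→2900, (E,nl_idx)→3200 …(+2); best=800 via (E,hash)
  {BD}: card=3000; try (D,hash)→3800, (B,merge)→5000, (D,merge)→5100, (D,nl_idx)→5700, (B,hash)→5800, (B,nl)→60200 …(+1); best=3800 via (D,hash)
  {ABC}: card=6000; try (B,merge)→5800, (C,hash)→6400, (B,hash)→6600, (C,merge)→41800, (B,nl)→61000, (C,nl)→302000; best=5800 via (B,merge)
  {ACE}: card=5000; try (E,hash)→1800, (E,merge)→3150, (C,hash)→4700, (E,nl_idx)→7200, (E,nl)→11000, (C,merge)→34100 …(+1); best=1800 via (E,hash)
  {ABE}: card=75000; try (E,hash)→5600, (B,hash)→8700, (B,merge)→36300, (E,merge)→41350, (E,nl_idx)→95000, (E,nl)→152000 …(+1); best=5600 via (E,hash)
  {ABD}: card=30000; try (D,hash)→8200, (A,hash)→8200, (D,merge)→42800, (A,merge)→43600, (A,nl_idx)→54800, (D,nl_idx)→56000 …(+2); best=8200 via (D,hash)
  {ABCE}: card=150000; try (B,hash)→12200, (E,hash)→12400, (B,merge)→74800, (C,hash)→82000, (E,merge)→90150, (E,nl_idx)→191800 …(+4); best=12200 via (B,hash)
  {ABCD}: card=60000; try (D,hash)→15000, (C,hash)→39600, (D,merge)→91600, (D,nl_idx)→113800, (C,merge)→489000, (D,nl)→1205800 …(+1); best=15000 via (D,hash)
  {ABDE}: card=750000; try (E,hash)→38800, (D,hash)→83800, (E,merge)→488550, (E,nl_idx)→938200, (D,nl_idx)→1355600, (D,merge)→1357400 …(+2); best=38800 via (E,hash)
  {ABCDE}: card=1500000; try (E,hash)→75600, (D,hash)→165400, (C,hash)→790200, (E,merge)→1035350, (E,nl_idx)→1875000, (D,nl_idx)→2712200 …(+5); best=75600 via (E,hash)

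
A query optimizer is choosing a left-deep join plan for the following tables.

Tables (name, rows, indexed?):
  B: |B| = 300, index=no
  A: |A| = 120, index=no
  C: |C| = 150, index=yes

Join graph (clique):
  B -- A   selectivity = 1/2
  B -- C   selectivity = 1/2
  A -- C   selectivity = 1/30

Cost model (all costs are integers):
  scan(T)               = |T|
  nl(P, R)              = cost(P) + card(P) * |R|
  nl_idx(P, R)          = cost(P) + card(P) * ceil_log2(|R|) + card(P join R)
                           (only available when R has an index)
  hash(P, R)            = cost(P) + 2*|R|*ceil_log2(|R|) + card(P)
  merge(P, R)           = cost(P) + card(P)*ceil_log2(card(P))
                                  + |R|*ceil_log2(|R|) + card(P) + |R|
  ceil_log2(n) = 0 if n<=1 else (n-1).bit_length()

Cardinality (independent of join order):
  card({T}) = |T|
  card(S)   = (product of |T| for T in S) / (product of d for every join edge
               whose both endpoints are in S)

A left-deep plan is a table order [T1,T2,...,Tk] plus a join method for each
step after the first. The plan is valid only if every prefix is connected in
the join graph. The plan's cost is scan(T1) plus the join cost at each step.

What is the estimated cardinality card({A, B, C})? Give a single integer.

Tables in S: A(120), B(300), C(150)
Edges inside S: B-A(d=2), B-C(d=2), A-C(d=30)
numerator = 120 * 300 * 150 = 5400000
denominator = 2 * 2 * 30 = 120
card(S) = 5400000 / 120 = 45000

45000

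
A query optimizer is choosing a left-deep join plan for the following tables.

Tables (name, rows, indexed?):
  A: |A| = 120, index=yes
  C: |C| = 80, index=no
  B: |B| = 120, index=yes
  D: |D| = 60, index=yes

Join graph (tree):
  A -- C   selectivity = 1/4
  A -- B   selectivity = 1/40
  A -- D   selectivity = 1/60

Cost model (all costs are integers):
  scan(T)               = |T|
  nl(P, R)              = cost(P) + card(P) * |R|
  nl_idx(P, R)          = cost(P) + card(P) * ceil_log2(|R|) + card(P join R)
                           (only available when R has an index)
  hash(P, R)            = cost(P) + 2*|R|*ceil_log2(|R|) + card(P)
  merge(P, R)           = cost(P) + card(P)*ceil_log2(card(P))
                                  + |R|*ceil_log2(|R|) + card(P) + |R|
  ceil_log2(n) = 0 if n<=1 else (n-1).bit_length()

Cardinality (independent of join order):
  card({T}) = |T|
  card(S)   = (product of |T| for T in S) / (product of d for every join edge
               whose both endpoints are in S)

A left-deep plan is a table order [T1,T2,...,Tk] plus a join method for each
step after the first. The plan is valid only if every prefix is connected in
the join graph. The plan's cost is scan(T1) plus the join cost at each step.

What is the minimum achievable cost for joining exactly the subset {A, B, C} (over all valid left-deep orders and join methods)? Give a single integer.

Selinger DP over subsets of {A,B,C}:
  {A}: scan cost=120, card=120
  {C}: scan cost=80, card=80
  {B}: scan cost=120, card=120
  {AC}: card=2400; try (C,hash)→1360, (A,merge)→1680, (C,merge)→1720, (A,hash)→1840, (A,nl_idx)→3040, (A,nl)→9680 …(+1); best=1360 via (C,hash)
  {AB}: card=360; try (B,nl_idx)→1320, (A,nl_idx)→1320, (B,hash)→1920, (A,hash)→1920, (B,merge)→2040, (A,merge)→2040 …(+2); best=1320 via (B,nl_idx)
  {ABC}: card=7200; try (C,hash)→2800, (B,hash)→5440, (C,merge)→5560, (B,nl_idx)→25360, (C,nl)→30120, (B,merge)→33520 …(+1); best=2800 via (C,hash)

2800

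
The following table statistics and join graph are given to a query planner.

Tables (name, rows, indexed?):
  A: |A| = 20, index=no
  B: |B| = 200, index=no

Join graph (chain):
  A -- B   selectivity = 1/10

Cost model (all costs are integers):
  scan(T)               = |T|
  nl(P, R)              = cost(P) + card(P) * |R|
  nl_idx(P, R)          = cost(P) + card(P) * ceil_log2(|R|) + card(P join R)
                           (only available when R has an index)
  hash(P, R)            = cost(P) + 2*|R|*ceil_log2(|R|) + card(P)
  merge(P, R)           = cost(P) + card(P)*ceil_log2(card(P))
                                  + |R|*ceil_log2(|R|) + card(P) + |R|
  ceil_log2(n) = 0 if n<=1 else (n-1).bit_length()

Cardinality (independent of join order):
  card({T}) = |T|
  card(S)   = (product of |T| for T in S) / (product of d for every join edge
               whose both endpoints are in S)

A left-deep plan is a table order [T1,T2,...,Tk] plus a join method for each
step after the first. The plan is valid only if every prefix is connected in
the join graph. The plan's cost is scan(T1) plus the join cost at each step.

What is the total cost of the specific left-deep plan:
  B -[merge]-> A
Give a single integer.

2120

step 1: scan B: cost=200, card=200
step 2: join A via merge
    card(P join A) = 200*20/(10) = 400
    cost = 200 + 200*8 + 20*5 + 200 + 20 = 2120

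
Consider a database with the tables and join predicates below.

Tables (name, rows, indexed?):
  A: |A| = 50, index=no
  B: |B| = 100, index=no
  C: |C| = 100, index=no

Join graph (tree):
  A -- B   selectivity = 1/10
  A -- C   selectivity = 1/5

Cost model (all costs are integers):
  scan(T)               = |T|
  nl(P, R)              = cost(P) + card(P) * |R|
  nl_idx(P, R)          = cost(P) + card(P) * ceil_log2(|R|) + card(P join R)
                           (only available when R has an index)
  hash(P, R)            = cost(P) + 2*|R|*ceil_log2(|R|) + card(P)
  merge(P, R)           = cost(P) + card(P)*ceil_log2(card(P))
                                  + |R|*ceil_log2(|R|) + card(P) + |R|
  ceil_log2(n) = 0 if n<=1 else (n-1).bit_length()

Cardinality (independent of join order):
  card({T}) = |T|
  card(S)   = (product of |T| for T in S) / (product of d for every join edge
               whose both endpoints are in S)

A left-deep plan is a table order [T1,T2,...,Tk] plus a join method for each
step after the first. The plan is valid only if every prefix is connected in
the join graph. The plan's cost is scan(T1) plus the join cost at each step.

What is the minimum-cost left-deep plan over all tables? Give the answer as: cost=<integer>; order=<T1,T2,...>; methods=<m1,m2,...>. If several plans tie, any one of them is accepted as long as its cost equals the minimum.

Selinger DP (subsets sized 1..n):
  {A}: scan cost=50, card=50
  {B}: scan cost=100, card=100
  {C}: scan cost=100, card=100
  {AB}: card=500; try (A,hash)→800, (B,merge)→1200, (A,merge)→1250, (B,hash)→1500, (B,nl)→5050, (A,nl)→5100; best=800 via (A,hash)
  {AC}: card=1000; try (A,hash)→800, (C,merge)→1200, (A,merge)→1250, (C,hash)→1500, (C,nl)→5050, (A,nl)→5100; best=800 via (A,hash)
  {ABC}: card=10000; try (C,hash)→2700, (B,hash)→3200, (C,merge)→6600, (B,merge)→12600, (C,nl)→50800, (B,nl)→100800; best=2700 via (C,hash)

cost=2700; order=B,A,C; methods=hash,hash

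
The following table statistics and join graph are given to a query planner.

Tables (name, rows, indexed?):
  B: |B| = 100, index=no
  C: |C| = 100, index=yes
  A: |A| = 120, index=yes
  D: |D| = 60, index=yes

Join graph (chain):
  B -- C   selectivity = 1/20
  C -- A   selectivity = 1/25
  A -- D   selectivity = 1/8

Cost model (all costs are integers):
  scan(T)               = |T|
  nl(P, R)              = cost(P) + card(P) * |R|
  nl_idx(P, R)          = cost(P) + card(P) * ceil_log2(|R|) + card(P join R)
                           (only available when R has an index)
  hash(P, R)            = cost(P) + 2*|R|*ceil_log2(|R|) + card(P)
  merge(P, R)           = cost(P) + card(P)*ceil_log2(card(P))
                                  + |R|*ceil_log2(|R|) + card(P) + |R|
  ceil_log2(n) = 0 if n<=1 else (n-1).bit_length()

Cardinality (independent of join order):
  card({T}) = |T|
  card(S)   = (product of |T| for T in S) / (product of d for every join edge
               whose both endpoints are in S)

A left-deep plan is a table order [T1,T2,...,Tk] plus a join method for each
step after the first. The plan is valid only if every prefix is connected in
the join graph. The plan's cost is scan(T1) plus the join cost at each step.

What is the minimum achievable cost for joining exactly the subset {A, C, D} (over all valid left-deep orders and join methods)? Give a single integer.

2480

Selinger DP over subsets of {A,C,D}:
  {C}: scan cost=100, card=100
  {A}: scan cost=120, card=120
  {D}: scan cost=60, card=60
  {AC}: card=480; try (A,nl_idx)→1280, (C,nl_idx)→1440, (C,hash)→1640, (A,merge)→1860, (C,merge)→1880, (A,hash)→1880 …(+2); best=1280 via (A,nl_idx)
  {AD}: card=900; try (D,hash)→960, (A,nl_idx)→1380, (A,merge)→1440, (D,merge)→1500, (D,nl_idx)→1740, (A,hash)→1800 …(+2); best=960 via (D,hash)
  {ACD}: card=3600; try (D,hash)→2480, (C,hash)→3260, (D,merge)→6500, (D,nl_idx)→7760, (C,nl_idx)→10860, (C,merge)→11660 …(+2); best=2480 via (D,hash)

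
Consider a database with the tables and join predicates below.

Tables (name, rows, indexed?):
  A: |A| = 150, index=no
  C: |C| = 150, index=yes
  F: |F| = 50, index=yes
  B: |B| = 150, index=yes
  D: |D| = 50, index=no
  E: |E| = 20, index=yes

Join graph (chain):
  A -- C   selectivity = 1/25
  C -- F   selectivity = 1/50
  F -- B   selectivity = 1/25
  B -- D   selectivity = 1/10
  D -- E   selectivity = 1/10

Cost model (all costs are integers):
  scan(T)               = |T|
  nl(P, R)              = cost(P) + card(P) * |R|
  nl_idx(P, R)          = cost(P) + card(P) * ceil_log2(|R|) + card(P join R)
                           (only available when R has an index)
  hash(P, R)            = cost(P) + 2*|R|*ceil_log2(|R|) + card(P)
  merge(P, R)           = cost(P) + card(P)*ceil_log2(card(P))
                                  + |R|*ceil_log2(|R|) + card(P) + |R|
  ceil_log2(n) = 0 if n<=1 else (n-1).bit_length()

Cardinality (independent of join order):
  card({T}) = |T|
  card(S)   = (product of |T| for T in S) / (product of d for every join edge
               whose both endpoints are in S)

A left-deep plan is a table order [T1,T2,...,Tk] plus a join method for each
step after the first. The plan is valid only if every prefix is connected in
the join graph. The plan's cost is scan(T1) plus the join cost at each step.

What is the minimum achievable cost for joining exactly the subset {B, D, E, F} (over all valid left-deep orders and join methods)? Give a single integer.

3350

Selinger DP over subsets of {B,D,E,F}:
  {F}: scan cost=50, card=50
  {B}: scan cost=150, card=150
  {D}: scan cost=50, card=50
  {E}: scan cost=20, card=20
  {BF}: card=300; try (B,nl_idx)→750, (F,hash)→900, (F,nl_idx)→1350, (B,merge)→1750, (F,merge)→1850, (B,hash)→2500 …(+2); best=750 via (B,nl_idx)
  {BD}: card=750; try (D,hash)→900, (B,nl_idx)→1200, (B,merge)→1750, (D,merge)→1850, (B,hash)→2500, (B,nl)→7550 …(+1); best=900 via (D,hash)
  {DE}: card=100; try (E,hash)→300, (E,nl_idx)→400, (D,merge)→490, (E,merge)→520, (D,hash)→640, (D,nl)→1020 …(+1); best=300 via (E,hash)
  {BDF}: card=1500; try (D,hash)→1650, (F,hash)→2250, (D,merge)→4100, (F,nl_idx)→6900, (F,merge)→9500, (D,nl)→15750 …(+1); best=1650 via (D,hash)
  {BDE}: card=1500; try (E,hash)→1850, (B,merge)→2450, (B,nl_idx)→2600, (B,hash)→2800, (E,nl_idx)→6150, (E,merge)→9270 …(+2); best=1850 via (E,hash)
  {BDEF}: card=3000; try (E,hash)→3350, (F,hash)→3950, (E,nl_idx)→12150, (F,nl_idx)→13850, (E,merge)→19770, (F,merge)→20200 …(+2); best=3350 via (E,hash)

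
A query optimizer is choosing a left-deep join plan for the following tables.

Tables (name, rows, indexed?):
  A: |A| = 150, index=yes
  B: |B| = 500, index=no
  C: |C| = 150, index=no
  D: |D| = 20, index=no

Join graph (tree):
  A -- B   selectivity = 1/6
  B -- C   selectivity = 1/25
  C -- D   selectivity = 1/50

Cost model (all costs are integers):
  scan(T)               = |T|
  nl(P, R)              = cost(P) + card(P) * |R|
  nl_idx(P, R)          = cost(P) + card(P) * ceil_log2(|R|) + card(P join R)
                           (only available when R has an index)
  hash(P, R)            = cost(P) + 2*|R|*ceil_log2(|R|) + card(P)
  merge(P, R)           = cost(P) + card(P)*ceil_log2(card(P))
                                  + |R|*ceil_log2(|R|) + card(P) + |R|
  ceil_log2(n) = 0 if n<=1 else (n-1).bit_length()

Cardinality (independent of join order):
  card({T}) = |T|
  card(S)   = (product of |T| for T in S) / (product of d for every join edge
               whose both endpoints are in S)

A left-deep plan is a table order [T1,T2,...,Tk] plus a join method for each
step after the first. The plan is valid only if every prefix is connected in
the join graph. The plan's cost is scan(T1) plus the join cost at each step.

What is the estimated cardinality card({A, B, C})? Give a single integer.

75000

Tables in S: A(150), B(500), C(150)
Edges inside S: A-B(d=6), B-C(d=25)
numerator = 150 * 500 * 150 = 11250000
denominator = 6 * 25 = 150
card(S) = 11250000 / 150 = 75000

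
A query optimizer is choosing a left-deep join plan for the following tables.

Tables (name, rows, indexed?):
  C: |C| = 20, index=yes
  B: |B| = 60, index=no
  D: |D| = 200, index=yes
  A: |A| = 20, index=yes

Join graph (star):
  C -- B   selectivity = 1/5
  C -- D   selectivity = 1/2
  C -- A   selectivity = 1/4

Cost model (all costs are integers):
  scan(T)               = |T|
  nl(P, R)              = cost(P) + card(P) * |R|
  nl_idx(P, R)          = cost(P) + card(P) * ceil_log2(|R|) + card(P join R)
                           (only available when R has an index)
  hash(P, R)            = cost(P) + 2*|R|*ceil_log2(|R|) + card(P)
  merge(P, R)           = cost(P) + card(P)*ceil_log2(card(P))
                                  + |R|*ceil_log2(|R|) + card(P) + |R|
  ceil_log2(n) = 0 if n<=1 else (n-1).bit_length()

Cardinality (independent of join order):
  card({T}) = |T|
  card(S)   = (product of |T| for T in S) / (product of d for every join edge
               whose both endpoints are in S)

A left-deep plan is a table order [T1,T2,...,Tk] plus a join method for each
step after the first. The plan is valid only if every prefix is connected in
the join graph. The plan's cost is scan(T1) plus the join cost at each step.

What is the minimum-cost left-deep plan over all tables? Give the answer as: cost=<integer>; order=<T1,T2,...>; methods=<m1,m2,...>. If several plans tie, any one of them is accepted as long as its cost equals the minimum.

Selinger DP (subsets sized 1..n):
  {C}: scan cost=20, card=20
  {B}: scan cost=60, card=60
  {D}: scan cost=200, card=200
  {A}: scan cost=20, card=20
  {BC}: card=240; try (C,hash)→320, (B,merge)→560, (C,merge)→600, (C,nl_idx)→600, (B,hash)→760, (B,nl)→1220 …(+1); best=320 via (C,hash)
  {CD}: card=2000; try (C,hash)→600, (D,merge)→1940, (C,merge)→2120, (D,nl_idx)→2180, (C,nl_idx)→3200, (D,hash)→3240 …(+2); best=600 via (C,hash)
  {AC}: card=100; try (C,nl_idx)→220, (A,nl_idx)→220, (C,hash)→240, (A,hash)→240, (C,merge)→260, (A,merge)→260 …(+2); best=220 via (C,nl_idx)
  {BCD}: card=24000; try (B,hash)→3320, (D,hash)→3760, (D,merge)→4280, (B,merge)→25020, (D,nl_idx)→26240, (D,nl)→48320 …(+1); best=3320 via (B,hash)
  {ABC}: card=1200; try (A,hash)→760, (B,hash)→1040, (B,merge)→1440, (A,merge)→2600, (A,nl_idx)→2720, (A,nl)→5120 …(+1); best=760 via (A,hash)
  {ACD}: card=10000; try (A,hash)→2800, (D,merge)→2820, (D,hash)→3520, (D,nl_idx)→11020, (D,nl)→20220, (A,nl_idx)→20600 …(+2); best=2800 via (A,hash)
  {ABCD}: card=120000; try (D,hash)→5160, (B,hash)→13520, (D,merge)→16960, (A,hash)→27520, (D,nl_idx)→130360, (B,merge)→153220 …(+5); best=5160 via (D,hash)

cost=5160; order=B,C,A,D; methods=hash,hash,hash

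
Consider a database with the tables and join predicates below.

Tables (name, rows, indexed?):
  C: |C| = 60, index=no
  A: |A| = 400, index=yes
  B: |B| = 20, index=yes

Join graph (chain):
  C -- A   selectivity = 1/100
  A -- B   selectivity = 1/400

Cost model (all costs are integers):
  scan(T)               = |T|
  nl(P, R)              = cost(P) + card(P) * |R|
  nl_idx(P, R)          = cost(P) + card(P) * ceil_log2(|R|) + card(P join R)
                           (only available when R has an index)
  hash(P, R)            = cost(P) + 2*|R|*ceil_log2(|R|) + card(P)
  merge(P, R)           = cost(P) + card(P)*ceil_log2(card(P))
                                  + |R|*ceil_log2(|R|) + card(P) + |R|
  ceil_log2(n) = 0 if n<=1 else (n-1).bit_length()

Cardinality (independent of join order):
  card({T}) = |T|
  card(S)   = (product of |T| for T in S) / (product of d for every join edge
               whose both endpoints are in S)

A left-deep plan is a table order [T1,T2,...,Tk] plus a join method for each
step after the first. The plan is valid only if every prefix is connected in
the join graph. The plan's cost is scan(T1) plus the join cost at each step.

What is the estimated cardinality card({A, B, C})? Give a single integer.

12

Tables in S: A(400), B(20), C(60)
Edges inside S: C-A(d=100), A-B(d=400)
numerator = 400 * 20 * 60 = 480000
denominator = 100 * 400 = 40000
card(S) = 480000 / 40000 = 12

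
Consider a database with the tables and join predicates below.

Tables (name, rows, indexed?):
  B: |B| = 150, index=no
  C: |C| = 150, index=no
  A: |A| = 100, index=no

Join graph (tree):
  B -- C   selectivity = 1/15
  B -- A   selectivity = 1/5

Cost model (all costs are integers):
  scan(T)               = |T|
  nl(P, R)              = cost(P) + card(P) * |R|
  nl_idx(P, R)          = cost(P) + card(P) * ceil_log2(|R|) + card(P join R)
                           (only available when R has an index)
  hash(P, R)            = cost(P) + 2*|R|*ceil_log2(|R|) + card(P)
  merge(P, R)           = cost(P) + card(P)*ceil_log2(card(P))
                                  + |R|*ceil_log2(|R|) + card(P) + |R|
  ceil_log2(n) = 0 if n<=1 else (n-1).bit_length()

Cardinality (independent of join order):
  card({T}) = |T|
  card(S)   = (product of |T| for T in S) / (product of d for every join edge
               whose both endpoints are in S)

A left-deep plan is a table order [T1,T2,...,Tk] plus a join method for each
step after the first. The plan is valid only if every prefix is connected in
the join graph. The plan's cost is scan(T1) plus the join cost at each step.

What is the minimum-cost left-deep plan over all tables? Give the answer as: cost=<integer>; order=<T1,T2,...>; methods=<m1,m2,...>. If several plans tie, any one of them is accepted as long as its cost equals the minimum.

Selinger DP (subsets sized 1..n):
  {B}: scan cost=150, card=150
  {C}: scan cost=150, card=150
  {A}: scan cost=100, card=100
  {BC}: card=1500; try (C,hash)→2700, (B,hash)→2700, (C,merge)→2850, (B,merge)→2850, (C,nl)→22650, (B,nl)→22650; best=2700 via (C,hash)
  {AB}: card=3000; try (A,hash)→1700, (B,merge)→2250, (A,merge)→2300, (B,hash)→2600, (B,nl)→15100, (A,nl)→15150; best=1700 via (A,hash)
  {ABC}: card=30000; try (A,hash)→5600, (C,hash)→7100, (A,merge)→21500, (C,merge)→42050, (A,nl)→152700, (C,nl)→451700; best=5600 via (A,hash)

cost=5600; order=B,C,A; methods=hash,hash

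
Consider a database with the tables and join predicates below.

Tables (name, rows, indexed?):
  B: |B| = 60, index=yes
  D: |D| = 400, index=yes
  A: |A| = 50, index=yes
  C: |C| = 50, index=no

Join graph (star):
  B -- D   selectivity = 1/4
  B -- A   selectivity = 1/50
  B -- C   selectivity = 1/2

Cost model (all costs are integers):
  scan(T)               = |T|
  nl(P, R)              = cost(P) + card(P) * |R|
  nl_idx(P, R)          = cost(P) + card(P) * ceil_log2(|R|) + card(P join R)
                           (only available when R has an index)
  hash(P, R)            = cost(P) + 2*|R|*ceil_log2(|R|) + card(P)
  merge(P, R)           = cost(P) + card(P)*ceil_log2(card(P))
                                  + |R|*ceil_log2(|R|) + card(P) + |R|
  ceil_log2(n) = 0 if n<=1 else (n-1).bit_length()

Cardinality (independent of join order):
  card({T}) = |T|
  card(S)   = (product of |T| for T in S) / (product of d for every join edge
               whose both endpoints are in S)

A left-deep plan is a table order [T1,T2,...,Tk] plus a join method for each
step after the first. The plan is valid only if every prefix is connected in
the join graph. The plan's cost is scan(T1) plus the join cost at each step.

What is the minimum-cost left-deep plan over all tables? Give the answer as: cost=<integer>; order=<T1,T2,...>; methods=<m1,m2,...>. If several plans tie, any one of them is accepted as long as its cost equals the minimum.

cost=9770; order=A,B,C,D; methods=nl_idx,hash,hash

Selinger DP (subsets sized 1..n):
  {B}: scan cost=60, card=60
  {D}: scan cost=400, card=400
  {A}: scan cost=50, card=50
  {C}: scan cost=50, card=50
  {BD}: card=6000; try (B,hash)→1520, (D,merge)→4480, (B,merge)→4820, (D,nl_idx)→6600, (D,hash)→7320, (B,nl_idx)→8800 …(+2); best=1520 via (B,hash)
  {AB}: card=60; try (B,nl_idx)→410, (A,nl_idx)→480, (A,hash)→720, (B,hash)→820, (B,merge)→820, (A,merge)→830 …(+2); best=410 via (B,nl_idx)
  {BC}: card=1500; try (C,hash)→720, (B,hash)→820, (B,merge)→820, (C,merge)→830, (B,nl_idx)→1850, (B,nl)→3050 …(+1); best=720 via (C,hash)
  {ABD}: card=6000; try (D,merge)→4830, (D,nl_idx)→6950, (D,hash)→7670, (A,hash)→8120, (D,nl)→24410, (A,nl_idx)→43520 …(+2); best=4830 via (D,merge)
  {BCD}: card=150000; try (C,hash)→8120, (D,hash)→9420, (D,merge)→22720, (C,merge)→85870, (D,nl_idx)→164220, (C,nl)→301520 …(+1); best=8120 via (C,hash)
  {ABC}: card=1500; try (C,hash)→1070, (C,merge)→1180, (A,hash)→2820, (C,nl)→3410, (A,nl_idx)→11220, (A,merge)→19070 …(+1); best=1070 via (C,hash)
  {ABCD}: card=150000; try (D,hash)→9770, (C,hash)→11430, (D,merge)→23070, (C,merge)→89180, (A,hash)→158720, (D,nl_idx)→164570 …(+5); best=9770 via (D,hash)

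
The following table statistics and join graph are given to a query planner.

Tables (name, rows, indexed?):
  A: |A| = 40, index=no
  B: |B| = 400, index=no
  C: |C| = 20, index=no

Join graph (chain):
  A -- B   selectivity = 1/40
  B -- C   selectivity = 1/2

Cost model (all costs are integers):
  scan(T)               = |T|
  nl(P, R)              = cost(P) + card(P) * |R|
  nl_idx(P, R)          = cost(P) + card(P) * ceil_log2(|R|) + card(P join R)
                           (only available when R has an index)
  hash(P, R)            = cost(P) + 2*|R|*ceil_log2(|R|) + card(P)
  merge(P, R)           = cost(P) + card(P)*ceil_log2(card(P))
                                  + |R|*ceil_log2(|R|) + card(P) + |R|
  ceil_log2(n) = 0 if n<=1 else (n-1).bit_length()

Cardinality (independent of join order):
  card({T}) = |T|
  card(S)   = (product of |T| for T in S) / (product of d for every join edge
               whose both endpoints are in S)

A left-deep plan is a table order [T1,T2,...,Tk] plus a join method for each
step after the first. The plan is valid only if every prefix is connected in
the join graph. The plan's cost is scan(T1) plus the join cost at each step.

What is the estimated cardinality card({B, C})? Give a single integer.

4000

Tables in S: B(400), C(20)
Edges inside S: B-C(d=2)
numerator = 400 * 20 = 8000
denominator = 2 = 2
card(S) = 8000 / 2 = 4000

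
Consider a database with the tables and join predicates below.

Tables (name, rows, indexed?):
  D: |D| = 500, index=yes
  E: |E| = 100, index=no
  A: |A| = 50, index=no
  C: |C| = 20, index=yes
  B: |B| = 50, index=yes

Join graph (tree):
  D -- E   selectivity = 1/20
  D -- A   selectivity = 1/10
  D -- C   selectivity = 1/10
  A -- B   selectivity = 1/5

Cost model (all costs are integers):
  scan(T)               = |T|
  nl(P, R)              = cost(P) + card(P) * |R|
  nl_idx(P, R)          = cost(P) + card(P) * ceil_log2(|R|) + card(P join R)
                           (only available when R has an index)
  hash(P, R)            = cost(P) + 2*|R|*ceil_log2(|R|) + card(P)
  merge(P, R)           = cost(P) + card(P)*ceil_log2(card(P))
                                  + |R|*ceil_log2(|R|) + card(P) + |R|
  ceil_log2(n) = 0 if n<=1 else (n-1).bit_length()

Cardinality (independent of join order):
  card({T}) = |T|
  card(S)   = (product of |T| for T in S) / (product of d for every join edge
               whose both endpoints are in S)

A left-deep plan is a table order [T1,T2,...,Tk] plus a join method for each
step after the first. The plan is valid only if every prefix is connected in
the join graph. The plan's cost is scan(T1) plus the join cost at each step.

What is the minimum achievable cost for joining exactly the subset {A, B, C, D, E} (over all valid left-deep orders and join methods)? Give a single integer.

Selinger DP over subsets of {A,B,C,D,E}:
  {D}: scan cost=500, card=500
  {E}: scan cost=100, card=100
  {A}: scan cost=50, card=50
  {C}: scan cost=20, card=20
  {B}: scan cost=50, card=50
  {DE}: card=2500; try (E,hash)→2400, (D,nl_idx)→3500, (D,merge)→5900, (E,merge)→6300, (D,hash)→9200, (D,nl)→50100 …(+1); best=2400 via (E,hash)
  {AD}: card=2500; try (A,hash)→1600, (D,nl_idx)→3000, (D,merge)→5400, (A,merge)→5850, (D,hash)→9100, (D,nl)→25050 …(+1); best=1600 via (A,hash)
  {CD}: card=1000; try (D,nl_idx)→1200, (C,hash)→1200, (C,nl_idx)→4000, (D,merge)→5140, (C,merge)→5620, (D,hash)→9040 …(+2); best=1200 via (D,nl_idx)
  {AB}: card=500; try (B,hash)→700, (A,hash)→700, (B,merge)→750, (A,merge)→750, (B,nl_idx)→850, (B,nl)→2550 …(+1); best=700 via (B,hash)
  {ADE}: card=12500; try (E,hash)→5500, (A,hash)→5500, (E,merge)→34900, (A,merge)→35250, (A,nl)→127400, (E,nl)→251600; best=5500 via (E,hash)
  {CDE}: card=5000; try (E,hash)→3600, (C,hash)→5100, (E,merge)→13000, (C,nl_idx)→19900, (C,merge)→35020, (C,nl)→52400 …(+1); best=3600 via (E,hash)
  {ACD}: card=5000; try (A,hash)→2800, (C,hash)→4300, (A,merge)→12550, (C,nl_idx)→19100, (C,merge)→34220, (A,nl)→51200 …(+1); best=2800 via (A,hash)
  {ABD}: card=25000; try (B,hash)→4700, (D,hash)→10200, (D,merge)→10700, (D,nl_idx)→30200, (B,merge)→34450, (B,nl_idx)→41600 …(+2); best=4700 via (B,hash)
  {ACDE}: card=25000; try (E,hash)→9200, (A,hash)→9200, (C,hash)→18200, (E,merge)→73600, (A,merge)→73950, (C,nl_idx)→93000 …(+4); best=9200 via (E,hash)
  {ABDE}: card=125000; try (B,hash)→18600, (E,hash)→31100, (B,merge)→193350, (B,nl_idx)→205500, (E,merge)→405500, (B,nl)→630500 …(+1); best=18600 via (B,hash)
  {ABCD}: card=50000; try (B,hash)→8400, (C,hash)→29900, (B,merge)→73150, (B,nl_idx)→82800, (C,nl_idx)→179700, (B,nl)→252800 …(+2); best=8400 via (B,hash)
  {ABCDE}: card=250000; try (B,hash)→34800, (E,hash)→59800, (C,hash)→143800, (B,nl_idx)→409200, (B,merge)→409550, (E,merge)→859200 …(+5); best=34800 via (B,hash)

34800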